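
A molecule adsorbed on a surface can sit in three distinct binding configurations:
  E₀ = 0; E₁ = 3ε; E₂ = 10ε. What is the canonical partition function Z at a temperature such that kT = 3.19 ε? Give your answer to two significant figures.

Eᵢ/kT = 0, 0.9404, 3.135.
Z = Σ e^(−Eᵢ/kT) = e^(−0) + e^(−0.9404) + e^(−3.135) = 1.000 + 0.3905 + 0.04350 = 1.434.

Z = 1.4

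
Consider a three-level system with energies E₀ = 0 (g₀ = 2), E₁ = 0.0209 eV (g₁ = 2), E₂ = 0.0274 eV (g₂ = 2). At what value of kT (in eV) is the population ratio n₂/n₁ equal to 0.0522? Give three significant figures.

n₂/n₁ = (g₂/g₁) exp[−(E₂−E₁)/kT] = 0.0522.
⇒ (E₂−E₁)/kT = ln((2/2)/0.0522) = ln(19.157) = 2.9527.
kT = 0.0065 eV / 2.9527 = 0.00220 eV.

0.00220 eV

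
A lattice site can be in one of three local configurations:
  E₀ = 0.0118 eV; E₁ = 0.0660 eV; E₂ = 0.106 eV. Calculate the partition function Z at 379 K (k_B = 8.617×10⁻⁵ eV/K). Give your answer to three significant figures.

Z = 0.868

k_BT = 8.617×10⁻⁵ × 379 K = 0.032658 eV.
Eᵢ/kT = 0.36132, 2.0209, 3.2458.
Z = Σ e^(−Eᵢ/kT) = e^(−0.36132) + e^(−2.0209) + e^(−3.2458) = 0.69676 + 0.13254 + 0.038937 = 0.86824.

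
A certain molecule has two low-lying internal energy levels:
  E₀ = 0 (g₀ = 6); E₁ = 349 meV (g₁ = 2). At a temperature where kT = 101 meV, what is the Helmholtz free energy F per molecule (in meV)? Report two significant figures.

Eᵢ/kT = 0, 3.455.
Z = Σ gᵢe^(−Eᵢ/kT) = 6·e^(−0) + 2·e^(−3.455) = 6.000 + 0.06317 = 6.063.
F = −kT ln Z = −101 × ln(6.063) = −101 × 1.802 = -180 meV.

-180 meV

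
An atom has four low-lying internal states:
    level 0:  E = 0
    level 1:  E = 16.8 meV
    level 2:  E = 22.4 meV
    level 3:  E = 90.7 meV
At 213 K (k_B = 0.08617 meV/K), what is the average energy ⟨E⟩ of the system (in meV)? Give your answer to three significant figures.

k_BT = 0.08617 × 213 K = 18.354 meV.
Eᵢ/kT = 0, 0.91533, 1.2204, 4.9417.
Z = Σ e^(−Eᵢ/kT) = e^(−0) + e^(−0.91533) + e^(−1.2204) + e^(−4.9417) = 1.0000 + 0.40038 + 0.29511 + 0.0071424 = 1.7026.
⟨E⟩ = Σ Eᵢ e^(−Eᵢ/kT) / Z = (0·1.0000 + 16.8·0.40038 + 22.4·0.29511 + 90.7·0.0071424) / 1.7026 = 8.21 meV.

8.21 meV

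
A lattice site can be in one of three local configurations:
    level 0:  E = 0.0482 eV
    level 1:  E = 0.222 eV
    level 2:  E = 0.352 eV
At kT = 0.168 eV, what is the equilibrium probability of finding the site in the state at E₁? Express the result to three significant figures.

0.234

Eᵢ/kT = 0.28690, 1.3214, 2.0952.
Z = Σ e^(−Eᵢ/kT) = e^(−0.28690) + e^(−1.3214) + e^(−2.0952) = 0.75059 + 0.26676 + 0.12305 = 1.1404.
P₁ = e^(−E₁/kT) / Z = 0.26676/1.1404 = 0.234.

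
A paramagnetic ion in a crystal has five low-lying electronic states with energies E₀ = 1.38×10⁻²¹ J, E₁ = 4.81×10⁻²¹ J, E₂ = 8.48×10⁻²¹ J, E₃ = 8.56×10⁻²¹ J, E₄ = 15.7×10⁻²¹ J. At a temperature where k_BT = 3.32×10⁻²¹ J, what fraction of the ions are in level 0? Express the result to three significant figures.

Eᵢ/kT = 0.41566, 1.4488, 2.5542, 2.5783, 4.7289.
Z = Σ e^(−Eᵢ/kT) = e^(−0.41566) + e^(−1.4488) + e^(−2.5542) + e^(−2.5783) + e^(−4.7289) = 0.65990 + 0.23485 + 0.077754 + 0.075903 + 0.0088362 = 1.0572.
P₀ = e^(−E₀/kT) / Z = 0.65990/1.0572 = 0.624.

0.624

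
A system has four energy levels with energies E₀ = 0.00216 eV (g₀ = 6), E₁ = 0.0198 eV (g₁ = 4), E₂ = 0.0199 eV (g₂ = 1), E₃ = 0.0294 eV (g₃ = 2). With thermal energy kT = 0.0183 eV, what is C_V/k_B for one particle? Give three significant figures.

0.242

Eᵢ/kT = 0.11803, 1.0820, 1.0874, 1.6066.
Z = Σ gᵢe^(−Eᵢ/kT) = 6·e^(−0.11803) + 4·e^(−1.0820) + 1·e^(−1.0874) + 2·e^(−1.6066) = 5.3320 + 1.3557 + 0.33709 + 0.40114 = 7.4259.
⟨E⟩ = 0.0076572 eV, ⟨E²⟩ = 0.00013959 eV².
C_V/k_B = (⟨E²⟩ − ⟨E⟩²)/(kT)² = (0.00013959 − 0.000058633)/0.00033489 = 0.242.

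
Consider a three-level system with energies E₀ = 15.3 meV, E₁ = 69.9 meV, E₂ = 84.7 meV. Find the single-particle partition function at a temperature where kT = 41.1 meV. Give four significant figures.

Eᵢ/kT = 0.372263, 1.70073, 2.06083.
Z = Σ e^(−Eᵢ/kT) = e^(−0.372263) + e^(−1.70073) + e^(−2.06083) = 0.689173 + 0.182550 + 0.127348 = 0.999071.

Z = 0.9991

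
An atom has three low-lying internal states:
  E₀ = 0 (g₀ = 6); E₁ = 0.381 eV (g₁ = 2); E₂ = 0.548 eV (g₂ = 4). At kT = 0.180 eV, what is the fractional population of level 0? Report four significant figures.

Eᵢ/kT = 0, 2.11667, 3.04444.
Z = Σ gᵢe^(−Eᵢ/kT) = 6·e^(−0) + 2·e^(−2.11667) + 4·e^(−3.04444) = 6.00000 + 0.240864 + 0.190492 = 6.43136.
P₀ = g₀ e^(−E₀/kT) / Z = 6.00000/6.43136 = 0.9329.

0.9329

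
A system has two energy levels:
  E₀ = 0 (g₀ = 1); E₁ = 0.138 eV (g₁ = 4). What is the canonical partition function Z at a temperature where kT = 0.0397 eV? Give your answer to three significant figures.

Eᵢ/kT = 0, 3.4761.
Z = Σ gᵢe^(−Eᵢ/kT) = 1·e^(−0) + 4·e^(−3.4761) = 1.0000 + 0.12371 = 1.1237.

Z = 1.12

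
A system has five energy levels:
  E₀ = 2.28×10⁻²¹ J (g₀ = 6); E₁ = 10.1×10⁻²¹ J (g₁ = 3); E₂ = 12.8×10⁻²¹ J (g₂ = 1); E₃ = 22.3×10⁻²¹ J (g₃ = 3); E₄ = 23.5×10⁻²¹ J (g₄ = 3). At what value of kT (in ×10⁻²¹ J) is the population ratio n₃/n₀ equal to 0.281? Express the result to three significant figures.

34.7 ×10⁻²¹ J

n₃/n₀ = (g₃/g₀) exp[−(E₃−E₀)/kT] = 0.281.
⇒ (E₃−E₀)/kT = ln((3/6)/0.281) = ln(1.7794) = 0.57628.
kT = 20.02 ×10⁻²¹ J / 0.57628 = 34.7 ×10⁻²¹ J.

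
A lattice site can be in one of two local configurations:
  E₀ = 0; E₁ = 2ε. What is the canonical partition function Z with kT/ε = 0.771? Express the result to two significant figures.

Z = 1.1

Eᵢ/kT = 0, 2.594.
Z = Σ e^(−Eᵢ/kT) = e^(−0) + e^(−2.594) = 1.000 + 0.07472 = 1.075.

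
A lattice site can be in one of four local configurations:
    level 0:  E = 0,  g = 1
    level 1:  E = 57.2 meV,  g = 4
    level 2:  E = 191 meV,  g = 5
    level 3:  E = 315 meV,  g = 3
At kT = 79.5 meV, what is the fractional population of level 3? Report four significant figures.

Eᵢ/kT = 0, 0.719497, 2.40252, 3.96226.
Z = Σ gᵢe^(−Eᵢ/kT) = 1·e^(−0) + 4·e^(−0.719497) + 5·e^(−2.40252) + 3·e^(−3.96226) = 1.00000 + 1.94799 + 0.452448 + 0.0570602 = 3.45750.
P₃ = g₃ e^(−E₃/kT) / Z = 0.0570602/3.45750 = 0.01650.

0.01650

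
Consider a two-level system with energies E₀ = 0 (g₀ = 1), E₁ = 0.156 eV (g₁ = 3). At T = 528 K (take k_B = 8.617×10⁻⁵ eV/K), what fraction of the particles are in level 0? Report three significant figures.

k_BT = 8.617×10⁻⁵ × 528 K = 0.045498 eV.
Eᵢ/kT = 0, 3.4287.
Z = Σ gᵢe^(−Eᵢ/kT) = 1·e^(−0) + 3·e^(−3.4287) = 1.0000 + 0.097287 = 1.0973.
P₀ = g₀ e^(−E₀/kT) / Z = 1.0000/1.0973 = 0.911.

0.911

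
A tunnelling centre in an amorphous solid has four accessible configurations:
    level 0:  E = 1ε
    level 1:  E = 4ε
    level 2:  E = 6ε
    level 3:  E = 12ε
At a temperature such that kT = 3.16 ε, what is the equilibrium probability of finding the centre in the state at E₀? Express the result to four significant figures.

0.6160

Eᵢ/kT = 0.316456, 1.26582, 1.89873, 3.79747.
Z = Σ e^(−Eᵢ/kT) = e^(−0.316456) + e^(−1.26582) + e^(−1.89873) + e^(−3.79747) = 0.728727 + 0.282008 + 0.149759 + 0.0224274 = 1.18292.
P₀ = e^(−E₀/kT) / Z = 0.728727/1.18292 = 0.6160.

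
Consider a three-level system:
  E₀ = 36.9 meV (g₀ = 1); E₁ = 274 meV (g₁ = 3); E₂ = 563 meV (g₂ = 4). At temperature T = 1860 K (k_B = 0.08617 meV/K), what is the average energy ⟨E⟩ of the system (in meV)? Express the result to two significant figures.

k_BT = 0.08617 × 1860 K = 160.3 meV.
Eᵢ/kT = 0.2302, 1.709, 3.512.
Z = Σ gᵢe^(−Eᵢ/kT) = 1·e^(−0.2302) + 3·e^(−1.709) + 4·e^(−3.512) = 0.7944 + 0.5431 + 0.1193 = 1.457.
⟨E⟩ = Σ Eᵢ gᵢe^(−Eᵢ/kT) / Z = (36.9·0.7944 + 274·0.5431 + 563·0.1193) / 1.457 = 170 meV.

170 meV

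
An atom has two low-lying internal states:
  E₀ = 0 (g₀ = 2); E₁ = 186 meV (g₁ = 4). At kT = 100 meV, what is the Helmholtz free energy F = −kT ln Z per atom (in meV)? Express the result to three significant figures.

-96.4 meV

Eᵢ/kT = 0, 1.8600.
Z = Σ gᵢe^(−Eᵢ/kT) = 2·e^(−0) + 4·e^(−1.8600) = 2.0000 + 0.62269 = 2.6227.
F = −kT ln Z = −100 × ln(2.6227) = −100 × 0.96420 = -96.4 meV.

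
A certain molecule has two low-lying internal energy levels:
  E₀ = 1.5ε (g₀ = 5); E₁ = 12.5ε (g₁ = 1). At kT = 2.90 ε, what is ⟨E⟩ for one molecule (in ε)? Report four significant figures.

1.549 ε

Eᵢ/kT = 0.517241, 4.31034.
Z = Σ gᵢe^(−Eᵢ/kT) = 5·e^(−0.517241) + 1·e^(−4.31034) = 2.98082 + 0.0134290 = 2.99425.
⟨E⟩ = Σ Eᵢ gᵢe^(−Eᵢ/kT) / Z = (1.5·2.98082 + 12.5·0.0134290) / 2.99425 = 1.549 ε.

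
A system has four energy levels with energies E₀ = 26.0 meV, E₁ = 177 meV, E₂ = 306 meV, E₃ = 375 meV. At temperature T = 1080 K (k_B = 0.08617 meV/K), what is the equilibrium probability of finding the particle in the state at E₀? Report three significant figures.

k_BT = 0.08617 × 1080 K = 93.064 meV.
Eᵢ/kT = 0.27938, 1.9019, 3.2881, 4.0295.
Z = Σ e^(−Eᵢ/kT) = e^(−0.27938) + e^(−1.9019) + e^(−3.2881) + e^(−4.0295) = 0.75625 + 0.14928 + 0.037325 + 0.017783 = 0.96064.
P₀ = e^(−E₀/kT) / Z = 0.75625/0.96064 = 0.787.

0.787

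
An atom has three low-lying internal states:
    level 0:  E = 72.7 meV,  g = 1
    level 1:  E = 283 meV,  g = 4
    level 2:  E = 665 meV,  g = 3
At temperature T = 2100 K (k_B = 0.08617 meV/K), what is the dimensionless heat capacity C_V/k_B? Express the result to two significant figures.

0.63

k_BT = 0.08617 × 2100 K = 181.0 meV.
Eᵢ/kT = 0.4017, 1.564, 3.674.
Z = Σ gᵢe^(−Eᵢ/kT) = 1·e^(−0.4017) + 4·e^(−1.564) + 3·e^(−3.674) = 0.6692 + 0.8372 + 0.07612 = 1.583.
⟨E⟩ = 212.4 meV, ⟨E²⟩ = 65860 meV².
C_V/k_B = (⟨E²⟩ − ⟨E⟩²)/(kT)² = (65860 − 45110)/32760 = 0.63.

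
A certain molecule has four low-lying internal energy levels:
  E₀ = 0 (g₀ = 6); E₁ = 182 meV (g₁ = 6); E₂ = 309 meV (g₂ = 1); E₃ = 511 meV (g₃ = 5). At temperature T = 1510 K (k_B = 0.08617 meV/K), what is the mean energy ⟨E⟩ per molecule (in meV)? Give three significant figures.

k_BT = 0.08617 × 1510 K = 130.12 meV.
Eᵢ/kT = 0, 1.3987, 2.3747, 3.9271.
Z = Σ gᵢe^(−Eᵢ/kT) = 6·e^(−0) + 6·e^(−1.3987) + 1·e^(−2.3747) + 5·e^(−3.9271) = 6.0000 + 1.4815 + 0.093042 + 0.098504 = 7.6730.
⟨E⟩ = Σ Eᵢ gᵢe^(−Eᵢ/kT) / Z = (0·6.0000 + 182·1.4815 + 309·0.093042 + 511·0.098504) / 7.6730 = 45.4 meV.

45.4 meV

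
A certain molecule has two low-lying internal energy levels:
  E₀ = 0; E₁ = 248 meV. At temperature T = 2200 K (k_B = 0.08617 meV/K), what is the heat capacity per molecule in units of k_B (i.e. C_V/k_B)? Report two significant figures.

k_BT = 0.08617 × 2200 K = 189.6 meV.
Eᵢ/kT = 0, 1.308.
Z = Σ e^(−Eᵢ/kT) = e^(−0) + e^(−1.308) = 1.000 + 0.2704 = 1.270.
⟨E⟩ = 52.80 meV, ⟨E²⟩ = 13100 meV².
C_V/k_B = (⟨E²⟩ − ⟨E⟩²)/(kT)² = (13100 − 2788)/35950 = 0.29.

0.29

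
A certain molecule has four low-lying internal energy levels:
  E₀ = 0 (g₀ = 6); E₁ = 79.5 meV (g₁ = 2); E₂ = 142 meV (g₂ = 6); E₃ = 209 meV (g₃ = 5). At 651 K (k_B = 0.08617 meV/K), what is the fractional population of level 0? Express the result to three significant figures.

0.847

k_BT = 0.08617 × 651 K = 56.097 meV.
Eᵢ/kT = 0, 1.4172, 2.5313, 3.7257.
Z = Σ gᵢe^(−Eᵢ/kT) = 6·e^(−0) + 2·e^(−1.4172) + 6·e^(−2.5313) + 5·e^(−3.7257) = 6.0000 + 0.48478 + 0.47733 + 0.12048 = 7.0826.
P₀ = g₀ e^(−E₀/kT) / Z = 6.0000/7.0826 = 0.847.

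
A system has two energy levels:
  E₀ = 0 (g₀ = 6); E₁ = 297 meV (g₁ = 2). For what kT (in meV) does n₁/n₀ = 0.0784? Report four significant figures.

205.2 meV

n₁/n₀ = (g₁/g₀) exp[−(E₁−E₀)/kT] = 0.0784.
⇒ (E₁−E₀)/kT = ln((2/6)/0.0784) = ln(4.25170) = 1.44732.
kT = 297 meV / 1.44732 = 205.2 meV.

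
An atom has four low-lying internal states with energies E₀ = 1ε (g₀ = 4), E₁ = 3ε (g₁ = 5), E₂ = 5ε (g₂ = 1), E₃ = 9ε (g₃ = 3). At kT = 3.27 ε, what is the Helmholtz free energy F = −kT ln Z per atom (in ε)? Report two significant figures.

Eᵢ/kT = 0.3058, 0.9174, 1.529, 2.752.
Z = Σ gᵢe^(−Eᵢ/kT) = 4·e^(−0.3058) + 5·e^(−0.9174) + 1·e^(−1.529) + 3·e^(−2.752) = 2.946 + 1.998 + 0.2168 + 0.1914 = 5.352.
F = −kT ln Z = −3.27 × ln(5.352) = −3.27 × 1.677 = -5.5 ε.

-5.5 ε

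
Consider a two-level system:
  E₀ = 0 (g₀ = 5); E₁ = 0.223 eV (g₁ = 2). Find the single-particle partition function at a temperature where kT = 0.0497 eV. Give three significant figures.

Z = 5.02

Eᵢ/kT = 0, 4.4869.
Z = Σ gᵢe^(−Eᵢ/kT) = 5·e^(−0) + 2·e^(−4.4869) = 5.0000 + 0.022511 = 5.0225.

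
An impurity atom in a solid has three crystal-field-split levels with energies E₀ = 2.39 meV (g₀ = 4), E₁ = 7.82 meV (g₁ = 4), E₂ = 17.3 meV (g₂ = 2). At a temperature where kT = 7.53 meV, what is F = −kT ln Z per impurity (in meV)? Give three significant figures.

Eᵢ/kT = 0.31740, 1.0385, 2.2975.
Z = Σ gᵢe^(−Eᵢ/kT) = 4·e^(−0.31740) + 4·e^(−1.0385) + 2·e^(−2.2975) = 2.9122 + 1.4159 + 0.20102 = 4.5291.
F = −kT ln Z = −7.53 × ln(4.5291) = −7.53 × 1.5105 = -11.4 meV.

-11.4 meV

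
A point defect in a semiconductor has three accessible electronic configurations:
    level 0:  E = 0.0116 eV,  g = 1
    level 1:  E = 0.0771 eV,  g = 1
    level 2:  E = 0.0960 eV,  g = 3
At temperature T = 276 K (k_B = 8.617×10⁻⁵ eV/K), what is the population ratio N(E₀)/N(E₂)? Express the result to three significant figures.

k_BT = 8.617×10⁻⁵ × 276 K = 0.023783 eV.
n₀/n₂ = (g₀/g₂) exp[−(E₀−E₂)/kT] = (1/3) × exp(−(-0.0844 eV)/(0.023783 eV)) = (1/3) × exp(3.5488) = 11.6.

11.6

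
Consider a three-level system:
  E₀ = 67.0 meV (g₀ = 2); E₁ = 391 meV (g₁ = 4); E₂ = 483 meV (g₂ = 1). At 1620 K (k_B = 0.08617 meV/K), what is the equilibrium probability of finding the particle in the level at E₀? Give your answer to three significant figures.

k_BT = 0.08617 × 1620 K = 139.60 meV.
Eᵢ/kT = 0.47994, 2.8009, 3.4599.
Z = Σ gᵢe^(−Eᵢ/kT) = 2·e^(−0.47994) + 4·e^(−2.8009) + 1·e^(−3.4599) = 1.2376 + 0.24302 + 0.031433 = 1.5121.
P₀ = g₀ e^(−E₀/kT) / Z = 1.2376/1.5121 = 0.818.

0.818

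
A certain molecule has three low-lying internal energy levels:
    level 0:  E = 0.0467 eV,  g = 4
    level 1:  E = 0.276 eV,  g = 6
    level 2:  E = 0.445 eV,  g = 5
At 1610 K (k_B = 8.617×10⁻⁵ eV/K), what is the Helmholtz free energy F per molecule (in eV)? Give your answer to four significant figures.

k_BT = 8.617×10⁻⁵ × 1610 K = 0.138734 eV.
Eᵢ/kT = 0.336615, 1.98942, 3.20758.
Z = Σ gᵢe^(−Eᵢ/kT) = 4·e^(−0.336615) + 6·e^(−1.98942) + 5·e^(−3.20758) = 2.85673 + 0.820648 + 0.202272 = 3.87965.
F = −kT ln Z = −0.138734 × ln(3.87965) = −0.138734 × 1.35574 = -0.1881 eV.

-0.1881 eV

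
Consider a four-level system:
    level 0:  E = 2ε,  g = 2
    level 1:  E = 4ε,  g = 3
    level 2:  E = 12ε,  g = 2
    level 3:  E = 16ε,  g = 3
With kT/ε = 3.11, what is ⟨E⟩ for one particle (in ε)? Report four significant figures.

Eᵢ/kT = 0.643087, 1.28617, 3.85852, 5.14469.
Z = Σ gᵢe^(−Eᵢ/kT) = 2·e^(−0.643087) + 3·e^(−1.28617) + 2·e^(−3.85852) + 3·e^(−5.14469) = 1.05133 + 0.828981 + 0.0421984 + 0.0174908 = 1.94000.
⟨E⟩ = Σ Eᵢ gᵢe^(−Eᵢ/kT) / Z = (2·1.05133 + 4·0.828981 + 12·0.0421984 + 16·0.0174908) / 1.94000 = 3.198 ε.

3.198 ε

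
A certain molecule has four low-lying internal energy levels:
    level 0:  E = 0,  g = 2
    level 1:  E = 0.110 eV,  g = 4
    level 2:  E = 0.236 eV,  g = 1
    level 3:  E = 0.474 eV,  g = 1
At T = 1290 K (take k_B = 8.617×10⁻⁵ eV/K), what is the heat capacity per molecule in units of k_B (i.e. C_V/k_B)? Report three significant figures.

0.379

k_BT = 8.617×10⁻⁵ × 1290 K = 0.11116 eV.
Eᵢ/kT = 0, 0.98956, 2.1231, 4.2641.
Z = Σ gᵢe^(−Eᵢ/kT) = 2·e^(−0) + 4·e^(−0.98956) + 1·e^(−2.1231) + 1·e^(−4.2641) = 2.0000 + 1.4870 + 0.11966 + 0.014065 = 3.6207.
⟨E⟩ = 0.054817 eV, ⟨E²⟩ = 0.0076829 eV².
C_V/k_B = (⟨E²⟩ − ⟨E⟩²)/(kT)² = (0.0076829 − 0.0030049)/0.012357 = 0.379.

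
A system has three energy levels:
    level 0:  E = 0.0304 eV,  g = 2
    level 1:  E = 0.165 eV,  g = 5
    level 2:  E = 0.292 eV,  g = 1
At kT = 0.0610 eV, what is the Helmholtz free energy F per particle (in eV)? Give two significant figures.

-0.027 eV

Eᵢ/kT = 0.4984, 2.705, 4.787.
Z = Σ gᵢe^(−Eᵢ/kT) = 2·e^(−0.4984) + 5·e^(−2.705) + 1·e^(−4.787) = 1.215 + 0.3344 + 0.008337 = 1.558.
F = −kT ln Z = −0.0610 × ln(1.558) = −0.0610 × 0.4434 = -0.027 eV.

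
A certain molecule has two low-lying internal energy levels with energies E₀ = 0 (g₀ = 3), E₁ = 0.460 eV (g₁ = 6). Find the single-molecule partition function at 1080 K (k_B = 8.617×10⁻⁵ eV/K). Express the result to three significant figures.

k_BT = 8.617×10⁻⁵ × 1080 K = 0.093064 eV.
Eᵢ/kT = 0, 4.9428.
Z = Σ gᵢe^(−Eᵢ/kT) = 3·e^(−0) + 6·e^(−4.9428) = 3.0000 + 0.042808 = 3.0428.

Z = 3.04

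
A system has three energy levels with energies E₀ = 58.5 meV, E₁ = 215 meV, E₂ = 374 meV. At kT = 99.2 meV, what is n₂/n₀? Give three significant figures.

n₂/n₀ = exp[−(E₂−E₀)/kT] = exp(−(315.5 meV)/(99.2 meV)) = exp(-3.1804) = 0.0416.

0.0416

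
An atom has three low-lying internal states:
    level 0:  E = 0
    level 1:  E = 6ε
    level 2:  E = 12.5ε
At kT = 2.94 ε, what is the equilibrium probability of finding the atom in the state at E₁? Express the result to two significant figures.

Eᵢ/kT = 0, 2.041, 4.252.
Z = Σ e^(−Eᵢ/kT) = e^(−0) + e^(−2.041) + e^(−4.252) = 1.000 + 0.1299 + 0.01424 = 1.144.
P₁ = e^(−E₁/kT) / Z = 0.1299/1.144 = 0.11.

0.11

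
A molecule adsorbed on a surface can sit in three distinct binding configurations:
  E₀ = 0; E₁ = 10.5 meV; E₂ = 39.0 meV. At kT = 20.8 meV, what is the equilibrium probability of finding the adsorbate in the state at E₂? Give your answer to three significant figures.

Eᵢ/kT = 0, 0.50481, 1.8750.
Z = Σ e^(−Eᵢ/kT) = e^(−0) + e^(−0.50481) + e^(−1.8750) = 1.0000 + 0.60362 + 0.15335 = 1.7570.
P₂ = e^(−E₂/kT) / Z = 0.15335/1.7570 = 0.0873.

0.0873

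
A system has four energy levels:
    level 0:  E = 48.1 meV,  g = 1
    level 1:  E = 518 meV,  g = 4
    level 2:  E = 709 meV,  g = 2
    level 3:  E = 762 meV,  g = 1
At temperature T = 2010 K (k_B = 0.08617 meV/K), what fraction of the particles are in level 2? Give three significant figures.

0.0332

k_BT = 0.08617 × 2010 K = 173.20 meV.
Eᵢ/kT = 0.27771, 2.9908, 4.0935, 4.3995.
Z = Σ gᵢe^(−Eᵢ/kT) = 1·e^(−0.27771) + 4·e^(−2.9908) + 2·e^(−4.0935) + 1·e^(−4.3995) = 0.75752 + 0.20099 + 0.033361 + 0.012283 = 1.0042.
P₂ = g₂ e^(−E₂/kT) / Z = 0.033361/1.0042 = 0.0332.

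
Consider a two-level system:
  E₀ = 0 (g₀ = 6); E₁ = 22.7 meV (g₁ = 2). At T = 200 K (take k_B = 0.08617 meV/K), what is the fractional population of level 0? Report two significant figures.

k_BT = 0.08617 × 200 K = 17.23 meV.
Eᵢ/kT = 0, 1.317.
Z = Σ gᵢe^(−Eᵢ/kT) = 6·e^(−0) + 2·e^(−1.317) = 6.000 + 0.5359 = 6.536.
P₀ = g₀ e^(−E₀/kT) / Z = 6.000/6.536 = 0.92.

0.92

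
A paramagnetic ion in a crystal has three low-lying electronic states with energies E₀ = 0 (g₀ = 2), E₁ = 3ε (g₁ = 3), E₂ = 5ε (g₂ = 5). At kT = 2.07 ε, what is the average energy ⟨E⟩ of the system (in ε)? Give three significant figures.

1.38 ε

Eᵢ/kT = 0, 1.4493, 2.4155.
Z = Σ gᵢe^(−Eᵢ/kT) = 2·e^(−0) + 3·e^(−1.4493) + 5·e^(−2.4155) = 2.0000 + 0.70420 + 0.44661 = 3.1508.
⟨E⟩ = Σ Eᵢ gᵢe^(−Eᵢ/kT) / Z = (0·2.0000 + 3·0.70420 + 5·0.44661) / 3.1508 = 1.38 ε.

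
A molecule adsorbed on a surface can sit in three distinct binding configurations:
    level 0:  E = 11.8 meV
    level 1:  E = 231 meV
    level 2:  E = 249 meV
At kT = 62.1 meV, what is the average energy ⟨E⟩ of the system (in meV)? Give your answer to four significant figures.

22.86 meV

Eᵢ/kT = 0.190016, 3.71981, 4.00966.
Z = Σ e^(−Eᵢ/kT) = e^(−0.190016) + e^(−3.71981) + e^(−4.00966) = 0.826946 + 0.0242386 + 0.0181396 = 0.869324.
⟨E⟩ = Σ Eᵢ e^(−Eᵢ/kT) / Z = (11.8·0.826946 + 231·0.0242386 + 249·0.0181396) / 0.869324 = 22.86 meV.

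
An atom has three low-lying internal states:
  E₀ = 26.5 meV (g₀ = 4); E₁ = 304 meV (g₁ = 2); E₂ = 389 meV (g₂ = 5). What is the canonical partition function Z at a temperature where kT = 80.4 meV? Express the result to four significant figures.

Eᵢ/kT = 0.329602, 3.78109, 4.83831.
Z = Σ gᵢe^(−Eᵢ/kT) = 4·e^(−0.329602) + 2·e^(−3.78109) + 5·e^(−4.83831) = 2.87684 + 0.0455957 + 0.0396021 = 2.96204.

Z = 2.962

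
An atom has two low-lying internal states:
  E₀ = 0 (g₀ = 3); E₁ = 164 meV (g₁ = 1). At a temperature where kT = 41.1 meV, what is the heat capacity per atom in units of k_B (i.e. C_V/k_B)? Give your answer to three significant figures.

0.0970

Eᵢ/kT = 0, 3.9903.
Z = Σ gᵢe^(−Eᵢ/kT) = 3·e^(−0) + 1·e^(−3.9903) = 3.0000 + 0.018494 = 3.0185.
⟨E⟩ = 1.0048 meV, ⟨E²⟩ = 164.79 meV².
C_V/k_B = (⟨E²⟩ − ⟨E⟩²)/(kT)² = (164.79 − 1.0096)/1689.2 = 0.0970.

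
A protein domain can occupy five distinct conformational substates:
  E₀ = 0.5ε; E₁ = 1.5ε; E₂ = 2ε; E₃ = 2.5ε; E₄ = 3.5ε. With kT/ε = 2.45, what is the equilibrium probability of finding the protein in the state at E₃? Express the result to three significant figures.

Eᵢ/kT = 0.20408, 0.61224, 0.81633, 1.0204, 1.4286.
Z = Σ e^(−Eᵢ/kT) = e^(−0.20408) + e^(−0.61224) + e^(−0.81633) + e^(−1.0204) + e^(−1.4286) = 0.81540 + 0.54214 + 0.44205 + 0.36045 + 0.23964 = 2.3997.
P₃ = e^(−E₃/kT) / Z = 0.36045/2.3997 = 0.150.

0.150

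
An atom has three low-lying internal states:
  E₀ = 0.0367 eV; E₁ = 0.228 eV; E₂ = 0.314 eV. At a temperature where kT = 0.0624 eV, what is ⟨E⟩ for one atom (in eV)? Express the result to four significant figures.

Eᵢ/kT = 0.588141, 3.65385, 5.03205.
Z = Σ e^(−Eᵢ/kT) = e^(−0.588141) + e^(−3.65385) + e^(−5.03205) = 0.555359 + 0.0258913 + 0.00652542 = 0.587776.
⟨E⟩ = Σ Eᵢ e^(−Eᵢ/kT) / Z = (0.0367·0.555359 + 0.228·0.0258913 + 0.314·0.00652542) / 0.587776 = 0.04821 eV.

0.04821 eV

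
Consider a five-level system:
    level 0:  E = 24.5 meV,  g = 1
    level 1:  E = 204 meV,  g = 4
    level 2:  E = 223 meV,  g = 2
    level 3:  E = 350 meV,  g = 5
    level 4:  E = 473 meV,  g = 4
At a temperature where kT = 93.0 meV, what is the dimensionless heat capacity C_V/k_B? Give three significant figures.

1.59

Eᵢ/kT = 0.26344, 2.1935, 2.3978, 3.7634, 5.0860.
Z = Σ gᵢe^(−Eᵢ/kT) = 1·e^(−0.26344) + 4·e^(−2.1935) + 2·e^(−2.3978) + 5·e^(−3.7634) + 4·e^(−5.0860) = 0.76840 + 0.44610 + 0.18184 + 0.11602 + 0.024731 = 1.5371.
⟨E⟩ = 131.86 meV, ⟨E²⟩ = 31107 meV².
C_V/k_B = (⟨E²⟩ − ⟨E⟩²)/(kT)² = (31107 − 17387)/8649.0 = 1.59.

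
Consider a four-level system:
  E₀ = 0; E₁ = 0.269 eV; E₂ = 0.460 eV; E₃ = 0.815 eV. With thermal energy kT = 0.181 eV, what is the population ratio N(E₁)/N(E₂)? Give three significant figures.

n₁/n₂ = exp[−(E₁−E₂)/kT] = exp(−(-0.191 eV)/(0.181 eV)) = exp(1.0552) = 2.87.

2.87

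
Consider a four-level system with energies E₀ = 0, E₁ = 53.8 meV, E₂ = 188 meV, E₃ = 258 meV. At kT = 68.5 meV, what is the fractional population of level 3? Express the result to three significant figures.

Eᵢ/kT = 0, 0.78540, 2.7445, 3.7664.
Z = Σ e^(−Eᵢ/kT) = e^(−0) + e^(−0.78540) + e^(−2.7445) + e^(−3.7664) = 1.0000 + 0.45594 + 0.064280 + 0.023135 = 1.5434.
P₃ = e^(−E₃/kT) / Z = 0.023135/1.5434 = 0.0150.

0.0150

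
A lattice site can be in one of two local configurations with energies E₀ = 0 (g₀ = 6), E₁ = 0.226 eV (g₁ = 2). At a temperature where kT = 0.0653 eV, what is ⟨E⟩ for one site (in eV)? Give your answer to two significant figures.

Eᵢ/kT = 0, 3.461.
Z = Σ gᵢe^(−Eᵢ/kT) = 6·e^(−0) + 2·e^(−3.461) = 6.000 + 0.06280 = 6.063.
⟨E⟩ = Σ Eᵢ gᵢe^(−Eᵢ/kT) / Z = (0·6.000 + 0.226·0.06280) / 6.063 = 0.0023 eV.

0.0023 eV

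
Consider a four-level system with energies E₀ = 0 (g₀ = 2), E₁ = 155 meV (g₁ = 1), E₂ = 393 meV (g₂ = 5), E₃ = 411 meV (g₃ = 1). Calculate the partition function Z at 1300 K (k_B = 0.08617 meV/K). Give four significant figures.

Z = 2.426

k_BT = 0.08617 × 1300 K = 112.021 meV.
Eᵢ/kT = 0, 1.38367, 3.50827, 3.66895.
Z = Σ gᵢe^(−Eᵢ/kT) = 2·e^(−0) + 1·e^(−1.38367) + 5·e^(−3.50827) + 1·e^(−3.66895) = 2.00000 + 0.250657 + 0.149743 + 0.0255032 = 2.42590.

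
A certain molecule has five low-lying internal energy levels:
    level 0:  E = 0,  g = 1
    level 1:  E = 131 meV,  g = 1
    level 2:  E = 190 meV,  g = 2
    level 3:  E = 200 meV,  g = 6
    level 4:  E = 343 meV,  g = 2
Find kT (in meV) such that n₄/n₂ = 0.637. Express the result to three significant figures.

n₄/n₂ = (g₄/g₂) exp[−(E₄−E₂)/kT] = 0.637.
⇒ (E₄−E₂)/kT = ln((2/2)/0.637) = ln(1.5699) = 0.45101.
kT = 153 meV / 0.45101 = 339 meV.

339 meV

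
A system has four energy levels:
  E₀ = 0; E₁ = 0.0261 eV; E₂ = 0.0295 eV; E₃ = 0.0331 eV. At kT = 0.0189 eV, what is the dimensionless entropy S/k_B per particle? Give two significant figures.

1.1

Eᵢ/kT = 0, 1.381, 1.561, 1.751.
Z = Σ e^(−Eᵢ/kT) = e^(−0) + e^(−1.381) + e^(−1.561) + e^(−1.751) = 1.000 + 0.2513 + 0.2099 + 0.1736 = 1.635.
⟨E⟩ = Σ EᵢPᵢ = 0.01131 eV.
S/k_B = ln Z + ⟨E⟩/kT = ln(1.635) + 0.01131/0.0189 = 0.4916 + 0.5984 = 1.1.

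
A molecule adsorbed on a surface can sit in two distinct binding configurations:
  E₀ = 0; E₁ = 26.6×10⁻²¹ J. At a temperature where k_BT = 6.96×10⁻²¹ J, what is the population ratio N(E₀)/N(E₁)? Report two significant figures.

46

n₀/n₁ = exp[−(E₀−E₁)/kT] = exp(−(-26.6 ×10⁻²¹ J)/(6.96 ×10⁻²¹ J)) = exp(3.822) = 46.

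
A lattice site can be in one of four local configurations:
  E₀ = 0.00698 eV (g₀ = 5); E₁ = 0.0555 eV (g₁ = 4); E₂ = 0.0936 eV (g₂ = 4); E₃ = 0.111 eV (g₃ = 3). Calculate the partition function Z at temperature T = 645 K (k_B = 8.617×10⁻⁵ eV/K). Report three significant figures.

Z = 7.03

k_BT = 8.617×10⁻⁵ × 645 K = 0.055580 eV.
Eᵢ/kT = 0.12558, 0.99856, 1.6841, 1.9971.
Z = Σ gᵢe^(−Eᵢ/kT) = 5·e^(−0.12558) + 4·e^(−0.99856) + 4·e^(−1.6841) + 3·e^(−1.9971) = 4.4099 + 1.4736 + 0.74245 + 0.40718 = 7.0331.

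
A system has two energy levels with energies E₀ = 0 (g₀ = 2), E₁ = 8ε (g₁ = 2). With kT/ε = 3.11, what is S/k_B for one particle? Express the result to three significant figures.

0.949

Eᵢ/kT = 0, 2.5723.
Z = Σ gᵢe^(−Eᵢ/kT) = 2·e^(−0) + 2·e^(−2.5723) = 2.0000 + 0.15272 = 2.1527.
⟨E⟩ = Σ EᵢPᵢ = 0.56755 ε.
S/k_B = ln Z + ⟨E⟩/kT = ln(2.1527) + 0.56755/3.11 = 0.76672 + 0.18249 = 0.949.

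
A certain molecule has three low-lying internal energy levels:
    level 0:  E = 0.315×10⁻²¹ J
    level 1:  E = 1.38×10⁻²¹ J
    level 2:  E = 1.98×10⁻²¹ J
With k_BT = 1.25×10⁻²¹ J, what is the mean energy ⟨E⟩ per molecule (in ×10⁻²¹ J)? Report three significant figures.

Eᵢ/kT = 0.25200, 1.1040, 1.5840.
Z = Σ e^(−Eᵢ/kT) = e^(−0.25200) + e^(−1.1040) + e^(−1.5840) = 0.77724 + 0.33154 + 0.20515 = 1.3139.
⟨E⟩ = Σ Eᵢ e^(−Eᵢ/kT) / Z = (0.315·0.77724 + 1.38·0.33154 + 1.98·0.20515) / 1.3139 = 0.844 ×10⁻²¹ J.

0.844 ×10⁻²¹ J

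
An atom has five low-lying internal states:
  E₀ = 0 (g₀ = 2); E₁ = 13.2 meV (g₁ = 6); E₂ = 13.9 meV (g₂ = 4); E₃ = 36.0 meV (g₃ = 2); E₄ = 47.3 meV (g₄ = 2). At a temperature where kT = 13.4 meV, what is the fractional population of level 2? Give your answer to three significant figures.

0.242

Eᵢ/kT = 0, 0.98507, 1.0373, 2.6866, 3.5299.
Z = Σ gᵢe^(−Eᵢ/kT) = 2·e^(−0) + 6·e^(−0.98507) + 4·e^(−1.0373) + 2·e^(−2.6866) + 2·e^(−3.5299) = 2.0000 + 2.2405 + 1.4176 + 0.13622 + 0.058616 = 5.8529.
P₂ = g₂ e^(−E₂/kT) / Z = 1.4176/5.8529 = 0.242.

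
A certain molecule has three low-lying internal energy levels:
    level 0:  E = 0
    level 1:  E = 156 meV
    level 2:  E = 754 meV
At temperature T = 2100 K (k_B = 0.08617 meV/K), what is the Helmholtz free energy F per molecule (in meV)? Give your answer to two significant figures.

k_BT = 0.08617 × 2100 K = 181.0 meV.
Eᵢ/kT = 0, 0.8619, 4.166.
Z = Σ e^(−Eᵢ/kT) = e^(−0) + e^(−0.8619) + e^(−4.166) = 1.000 + 0.4224 + 0.01551 = 1.438.
F = −kT ln Z = −181.0 × ln(1.438) = −181.0 × 0.3633 = -66 meV.

-66 meV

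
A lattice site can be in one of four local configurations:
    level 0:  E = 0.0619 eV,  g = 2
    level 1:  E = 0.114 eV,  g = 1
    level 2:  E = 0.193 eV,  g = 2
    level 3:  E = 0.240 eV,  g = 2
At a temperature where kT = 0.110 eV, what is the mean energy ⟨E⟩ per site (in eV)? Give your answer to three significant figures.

0.112 eV

Eᵢ/kT = 0.56273, 1.0364, 1.7545, 2.1818.
Z = Σ gᵢe^(−Eᵢ/kT) = 2·e^(−0.56273) + 1·e^(−1.0364) + 2·e^(−1.7545) + 2·e^(−2.1818) = 1.1393 + 0.35473 + 0.34599 + 0.22568 = 2.0657.
⟨E⟩ = Σ Eᵢ gᵢe^(−Eᵢ/kT) / Z = (0.0619·1.1393 + 0.114·0.35473 + 0.193·0.34599 + 0.240·0.22568) / 2.0657 = 0.112 eV.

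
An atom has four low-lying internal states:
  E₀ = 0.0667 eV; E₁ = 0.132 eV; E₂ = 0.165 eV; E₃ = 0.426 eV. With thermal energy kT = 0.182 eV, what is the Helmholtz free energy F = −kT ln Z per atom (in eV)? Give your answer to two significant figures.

-0.094 eV

Eᵢ/kT = 0.3665, 0.7253, 0.9066, 2.341.
Z = Σ e^(−Eᵢ/kT) = e^(−0.3665) + e^(−0.7253) + e^(−0.9066) + e^(−2.341) = 0.6932 + 0.4842 + 0.4039 + 0.09623 = 1.678.
F = −kT ln Z = −0.182 × ln(1.678) = −0.182 × 0.5176 = -0.094 eV.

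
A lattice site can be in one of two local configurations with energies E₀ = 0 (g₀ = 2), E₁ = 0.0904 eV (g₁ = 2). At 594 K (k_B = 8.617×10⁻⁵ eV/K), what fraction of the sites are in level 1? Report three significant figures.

0.146

k_BT = 8.617×10⁻⁵ × 594 K = 0.051185 eV.
Eᵢ/kT = 0, 1.7661.
Z = Σ gᵢe^(−Eᵢ/kT) = 2·e^(−0) + 2·e^(−1.7661) = 2.0000 + 0.34200 = 2.3420.
P₁ = g₁ e^(−E₁/kT) / Z = 0.34200/2.3420 = 0.146.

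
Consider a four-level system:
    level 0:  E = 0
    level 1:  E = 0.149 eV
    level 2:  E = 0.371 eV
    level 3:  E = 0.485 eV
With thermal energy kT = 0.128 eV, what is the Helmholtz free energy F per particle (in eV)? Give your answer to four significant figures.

-0.04215 eV

Eᵢ/kT = 0, 1.16406, 2.89844, 3.78906.
Z = Σ e^(−Eᵢ/kT) = e^(−0) + e^(−1.16406) + e^(−2.89844) + e^(−3.78906) = 1.00000 + 0.312216 + 0.0551091 + 0.0226169 = 1.38994.
F = −kT ln Z = −0.128 × ln(1.38994) = −0.128 × 0.329261 = -0.04215 eV.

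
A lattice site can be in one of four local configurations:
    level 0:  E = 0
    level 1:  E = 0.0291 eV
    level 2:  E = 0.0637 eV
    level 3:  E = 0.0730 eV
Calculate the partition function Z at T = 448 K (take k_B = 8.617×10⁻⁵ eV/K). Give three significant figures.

Z = 1.81

k_BT = 8.617×10⁻⁵ × 448 K = 0.038604 eV.
Eᵢ/kT = 0, 0.75381, 1.6501, 1.8910.
Z = Σ e^(−Eᵢ/kT) = e^(−0) + e^(−0.75381) + e^(−1.6501) + e^(−1.8910) = 1.0000 + 0.47057 + 0.19203 + 0.15092 = 1.8135.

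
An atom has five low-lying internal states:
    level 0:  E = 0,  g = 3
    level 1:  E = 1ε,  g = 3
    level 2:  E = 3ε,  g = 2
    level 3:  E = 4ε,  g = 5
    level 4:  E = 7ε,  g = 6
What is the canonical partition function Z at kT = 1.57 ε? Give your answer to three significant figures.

Z = 5.34

Eᵢ/kT = 0, 0.63694, 1.9108, 2.5478, 4.4586.
Z = Σ gᵢe^(−Eᵢ/kT) = 3·e^(−0) + 3·e^(−0.63694) + 2·e^(−1.9108) + 5·e^(−2.5478) + 6·e^(−4.4586) = 3.0000 + 1.5867 + 0.29592 + 0.39127 + 0.069471 = 5.3434.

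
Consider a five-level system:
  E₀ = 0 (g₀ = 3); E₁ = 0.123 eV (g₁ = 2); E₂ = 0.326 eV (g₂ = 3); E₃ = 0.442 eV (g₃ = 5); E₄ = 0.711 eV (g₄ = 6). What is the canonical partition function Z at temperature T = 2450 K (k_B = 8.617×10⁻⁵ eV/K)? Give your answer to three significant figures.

Z = 5.58

k_BT = 8.617×10⁻⁵ × 2450 K = 0.21112 eV.
Eᵢ/kT = 0, 0.58261, 1.5441, 2.0936, 3.3678.
Z = Σ gᵢe^(−Eᵢ/kT) = 3·e^(−0) + 2·e^(−0.58261) + 3·e^(−1.5441) + 5·e^(−2.0936) + 6·e^(−3.3678) = 3.0000 + 1.1169 + 0.64051 + 0.61621 + 0.20679 = 5.5804.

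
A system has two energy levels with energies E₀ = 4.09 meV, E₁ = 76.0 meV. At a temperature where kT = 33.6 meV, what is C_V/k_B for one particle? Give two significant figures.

0.43

Eᵢ/kT = 0.1217, 2.262.
Z = Σ e^(−Eᵢ/kT) = e^(−0.1217) + e^(−2.262) = 0.8854 + 0.1041 = 0.9895.
⟨E⟩ = 11.66 meV, ⟨E²⟩ = 622.6 meV².
C_V/k_B = (⟨E²⟩ − ⟨E⟩²)/(kT)² = (622.6 − 136.0)/1129 = 0.43.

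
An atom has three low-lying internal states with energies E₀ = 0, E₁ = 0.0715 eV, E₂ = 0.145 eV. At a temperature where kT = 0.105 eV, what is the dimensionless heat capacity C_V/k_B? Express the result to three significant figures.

0.251

Eᵢ/kT = 0, 0.68095, 1.3810.
Z = Σ e^(−Eᵢ/kT) = e^(−0) + e^(−0.68095) + e^(−1.3810) = 1.0000 + 0.50614 + 0.25133 = 1.7575.
⟨E⟩ = 0.041327 eV, ⟨E²⟩ = 0.0044789 eV².
C_V/k_B = (⟨E²⟩ − ⟨E⟩²)/(kT)² = (0.0044789 − 0.0017079)/0.011025 = 0.251.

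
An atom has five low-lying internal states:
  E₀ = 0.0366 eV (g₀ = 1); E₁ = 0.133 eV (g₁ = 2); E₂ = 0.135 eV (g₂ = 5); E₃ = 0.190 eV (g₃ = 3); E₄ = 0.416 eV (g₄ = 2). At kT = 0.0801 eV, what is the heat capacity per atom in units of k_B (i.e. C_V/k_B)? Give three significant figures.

0.487

Eᵢ/kT = 0.45693, 1.6604, 1.6854, 2.3720, 5.1935.
Z = Σ gᵢe^(−Eᵢ/kT) = 1·e^(−0.45693) + 2·e^(−1.6604) + 5·e^(−1.6854) + 3·e^(−2.3720) + 2·e^(−5.1935) = 0.63322 + 0.38013 + 0.92685 + 0.27988 + 0.011105 = 2.2312.
⟨E⟩ = 0.11503 eV, ⟨E²⟩ = 0.016354 eV².
C_V/k_B = (⟨E²⟩ − ⟨E⟩²)/(kT)² = (0.016354 − 0.013232)/0.0064160 = 0.487.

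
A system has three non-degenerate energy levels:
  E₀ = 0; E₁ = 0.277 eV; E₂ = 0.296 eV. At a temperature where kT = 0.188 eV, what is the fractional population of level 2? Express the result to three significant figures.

Eᵢ/kT = 0, 1.4734, 1.5745.
Z = Σ e^(−Eᵢ/kT) = e^(−0) + e^(−1.4734) + e^(−1.5745) = 1.0000 + 0.22915 + 0.20711 = 1.4363.
P₂ = e^(−E₂/kT) / Z = 0.20711/1.4363 = 0.144.

0.144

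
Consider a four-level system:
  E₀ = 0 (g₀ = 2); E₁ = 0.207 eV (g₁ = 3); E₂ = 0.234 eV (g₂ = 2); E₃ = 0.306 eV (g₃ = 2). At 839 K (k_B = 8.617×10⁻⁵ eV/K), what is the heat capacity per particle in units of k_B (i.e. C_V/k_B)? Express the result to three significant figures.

k_BT = 8.617×10⁻⁵ × 839 K = 0.072297 eV.
Eᵢ/kT = 0, 2.8632, 3.2366, 4.2325.
Z = Σ gᵢe^(−Eᵢ/kT) = 2·e^(−0) + 3·e^(−2.8632) + 2·e^(−3.2366) + 2·e^(−4.2325) = 2.0000 + 0.17126 + 0.078595 + 0.029032 = 2.2789.
⟨E⟩ = 0.027525 eV, ⟨E²⟩ = 0.0063014 eV².
C_V/k_B = (⟨E²⟩ − ⟨E⟩²)/(kT)² = (0.0063014 − 0.00075763)/0.0052269 = 1.06.

1.06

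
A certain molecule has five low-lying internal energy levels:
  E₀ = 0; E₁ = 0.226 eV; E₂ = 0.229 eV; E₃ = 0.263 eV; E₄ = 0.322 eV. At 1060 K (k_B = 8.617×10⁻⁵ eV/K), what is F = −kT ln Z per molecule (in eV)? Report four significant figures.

k_BT = 8.617×10⁻⁵ × 1060 K = 0.0913402 eV.
Eᵢ/kT = 0, 2.47427, 2.50711, 2.87935, 3.52528.
Z = Σ e^(−Eᵢ/kT) = e^(−0) + e^(−2.47427) + e^(−2.50711) + e^(−2.87935) + e^(−3.52528) = 1.00000 + 0.0842245 + 0.0815034 + 0.0561713 + 0.0294436 = 1.25134.
F = −kT ln Z = −0.0913402 × ln(1.25134) = −0.0913402 × 0.224215 = -0.02048 eV.

-0.02048 eV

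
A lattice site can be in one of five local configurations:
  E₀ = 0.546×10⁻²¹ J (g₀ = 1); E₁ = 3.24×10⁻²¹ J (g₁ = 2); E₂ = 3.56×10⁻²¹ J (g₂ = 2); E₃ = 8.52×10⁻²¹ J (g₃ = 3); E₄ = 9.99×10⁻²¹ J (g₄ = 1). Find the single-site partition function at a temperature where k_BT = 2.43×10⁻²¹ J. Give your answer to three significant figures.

Z = 1.89

Eᵢ/kT = 0.22469, 1.3333, 1.4650, 3.5062, 4.1111.
Z = Σ gᵢe^(−Eᵢ/kT) = 1·e^(−0.22469) + 2·e^(−1.3333) + 2·e^(−1.4650) + 3·e^(−3.5062) + 1·e^(−4.1111) = 0.79876 + 0.52721 + 0.46216 + 0.090032 + 0.016390 = 1.8946.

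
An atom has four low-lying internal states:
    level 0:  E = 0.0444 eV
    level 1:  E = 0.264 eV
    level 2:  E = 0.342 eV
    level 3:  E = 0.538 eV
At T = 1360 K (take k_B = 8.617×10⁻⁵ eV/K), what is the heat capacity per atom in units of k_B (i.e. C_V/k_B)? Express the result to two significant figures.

k_BT = 8.617×10⁻⁵ × 1360 K = 0.1172 eV.
Eᵢ/kT = 0.3788, 2.253, 2.918, 4.590.
Z = Σ e^(−Eᵢ/kT) = e^(−0.3788) + e^(−2.253) + e^(−2.918) + e^(−4.590) = 0.6847 + 0.1051 + 0.05404 + 0.01015 = 0.8540.
⟨E⟩ = 0.09612 eV, ⟨E²⟩ = 0.02100 eV².
C_V/k_B = (⟨E²⟩ − ⟨E⟩²)/(kT)² = (0.02100 − 0.009239)/0.01374 = 0.86.

0.86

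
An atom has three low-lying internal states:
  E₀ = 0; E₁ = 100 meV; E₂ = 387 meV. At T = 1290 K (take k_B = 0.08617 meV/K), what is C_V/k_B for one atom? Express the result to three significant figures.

k_BT = 0.08617 × 1290 K = 111.16 meV.
Eᵢ/kT = 0, 0.89960, 3.4815.
Z = Σ e^(−Eᵢ/kT) = e^(−0) + e^(−0.89960) + e^(−3.4815) = 1.0000 + 0.40673 + 0.030761 = 1.4375.
⟨E⟩ = 36.576 meV, ⟨E²⟩ = 6034.3 meV².
C_V/k_B = (⟨E²⟩ − ⟨E⟩²)/(kT)² = (6034.3 − 1337.8)/12357 = 0.380.

0.380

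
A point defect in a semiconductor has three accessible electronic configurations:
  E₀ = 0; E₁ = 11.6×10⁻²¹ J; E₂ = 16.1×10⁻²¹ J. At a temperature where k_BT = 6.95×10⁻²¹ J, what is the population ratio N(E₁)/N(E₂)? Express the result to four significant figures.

1.911

n₁/n₂ = exp[−(E₁−E₂)/kT] = exp(−(-4.5 ×10⁻²¹ J)/(6.95 ×10⁻²¹ J)) = exp(0.647482) = 1.911.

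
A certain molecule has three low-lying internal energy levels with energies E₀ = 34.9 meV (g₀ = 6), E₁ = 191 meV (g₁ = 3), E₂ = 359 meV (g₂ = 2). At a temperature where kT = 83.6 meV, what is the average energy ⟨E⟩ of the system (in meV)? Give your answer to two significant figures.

48 meV

Eᵢ/kT = 0.4175, 2.285, 4.294.
Z = Σ gᵢe^(−Eᵢ/kT) = 6·e^(−0.4175) + 3·e^(−2.285) + 2·e^(−4.294) = 3.952 + 0.3053 + 0.02730 = 4.285.
⟨E⟩ = Σ Eᵢ gᵢe^(−Eᵢ/kT) / Z = (34.9·3.952 + 191·0.3053 + 359·0.02730) / 4.285 = 48 meV.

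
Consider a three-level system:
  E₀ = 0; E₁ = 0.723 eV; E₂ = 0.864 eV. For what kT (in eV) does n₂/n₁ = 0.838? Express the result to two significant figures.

n₂/n₁ = exp[−(E₂−E₁)/kT] = 0.838.
⇒ (E₂−E₁)/kT = ln(1/0.838) = ln(1.193) = 0.1765.
kT = 0.141 eV / 0.1765 = 0.80 eV.

0.80 eV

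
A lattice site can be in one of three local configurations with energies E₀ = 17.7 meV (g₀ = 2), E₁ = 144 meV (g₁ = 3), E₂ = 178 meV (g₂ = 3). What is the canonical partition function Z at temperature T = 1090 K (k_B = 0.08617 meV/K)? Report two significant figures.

Z = 2.8

k_BT = 0.08617 × 1090 K = 93.93 meV.
Eᵢ/kT = 0.1884, 1.533, 1.895.
Z = Σ gᵢe^(−Eᵢ/kT) = 2·e^(−0.1884) + 3·e^(−1.533) + 3·e^(−1.895) = 1.657 + 0.6477 + 0.4510 = 2.756.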